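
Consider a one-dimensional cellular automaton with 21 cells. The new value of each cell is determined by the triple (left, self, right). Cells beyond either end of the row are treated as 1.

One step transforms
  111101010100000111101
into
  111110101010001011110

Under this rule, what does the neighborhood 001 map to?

At position 14 the neighborhood is 001; the next row has 1 there.

1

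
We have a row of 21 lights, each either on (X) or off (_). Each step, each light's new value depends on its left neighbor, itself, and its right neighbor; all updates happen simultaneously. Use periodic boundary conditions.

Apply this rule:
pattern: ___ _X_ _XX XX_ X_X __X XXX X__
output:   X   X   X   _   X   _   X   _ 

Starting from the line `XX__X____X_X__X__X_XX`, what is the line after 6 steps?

XXX_XXX___XXX__X_X_X_

step 1: X___X_XX_XXX__X__XXXX
step 2: __X_XXX_XXX___X__XXXX
step 3: __XXXX_XXX__X_X__XXX_
step 4: X_XXX_XXX___XXX__XX__
step 5: XXXX_XXX__X_XX___X___
step 6: XXX_XXX___XXX__X_X_X_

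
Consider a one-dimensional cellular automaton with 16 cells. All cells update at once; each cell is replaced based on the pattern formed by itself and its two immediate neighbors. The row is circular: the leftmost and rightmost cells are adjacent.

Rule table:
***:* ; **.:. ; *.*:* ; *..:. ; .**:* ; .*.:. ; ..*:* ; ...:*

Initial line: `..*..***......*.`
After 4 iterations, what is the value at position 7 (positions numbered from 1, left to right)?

*

iteration 1: **..***..*****..
iteration 2: *..***..*****..*
iteration 3: ..***..*****..**
iteration 4: .***..*****..**.
position 7 holds *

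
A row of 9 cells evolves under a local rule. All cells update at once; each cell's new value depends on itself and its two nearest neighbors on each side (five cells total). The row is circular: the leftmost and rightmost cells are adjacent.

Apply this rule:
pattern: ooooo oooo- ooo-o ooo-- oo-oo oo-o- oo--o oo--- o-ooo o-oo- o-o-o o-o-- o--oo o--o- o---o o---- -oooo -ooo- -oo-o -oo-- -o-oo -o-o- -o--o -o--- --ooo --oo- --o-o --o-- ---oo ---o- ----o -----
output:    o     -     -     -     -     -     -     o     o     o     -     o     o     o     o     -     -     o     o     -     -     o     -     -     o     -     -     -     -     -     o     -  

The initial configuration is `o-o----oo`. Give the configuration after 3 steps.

o--o--o--

--o--o-oo
-o--o--o-
o--o--o--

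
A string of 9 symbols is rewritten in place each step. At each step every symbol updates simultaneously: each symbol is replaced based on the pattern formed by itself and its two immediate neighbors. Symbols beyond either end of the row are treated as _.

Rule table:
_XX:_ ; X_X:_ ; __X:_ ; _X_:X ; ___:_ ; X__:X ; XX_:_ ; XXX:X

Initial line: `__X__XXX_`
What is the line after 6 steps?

____X_X_X

__XX__X_X
____X_X_X
____X_X_X  (fixed point — unchanged through step 6)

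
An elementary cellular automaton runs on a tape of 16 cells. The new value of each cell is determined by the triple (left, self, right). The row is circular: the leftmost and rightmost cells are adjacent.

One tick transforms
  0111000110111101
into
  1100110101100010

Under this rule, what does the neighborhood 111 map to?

0

At position 2 the neighborhood is 111; the next row has 0 there.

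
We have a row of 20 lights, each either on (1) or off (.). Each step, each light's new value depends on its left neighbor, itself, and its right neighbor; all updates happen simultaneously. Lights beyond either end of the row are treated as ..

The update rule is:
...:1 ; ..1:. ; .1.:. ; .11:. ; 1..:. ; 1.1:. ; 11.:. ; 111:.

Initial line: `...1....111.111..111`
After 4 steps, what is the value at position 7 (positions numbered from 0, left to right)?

.

11...11.............
...1....111111111111
11...11.............  (repeats step 1; period 2)
step 4: ...1....111111111111
position 7 holds .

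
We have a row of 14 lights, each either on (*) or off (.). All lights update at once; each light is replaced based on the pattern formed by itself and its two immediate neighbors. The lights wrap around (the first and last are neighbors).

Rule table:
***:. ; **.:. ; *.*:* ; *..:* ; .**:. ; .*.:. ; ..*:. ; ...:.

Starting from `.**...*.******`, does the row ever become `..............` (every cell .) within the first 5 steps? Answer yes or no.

*..*...*......
.*..*...*.....
..*..*...*....
...*..*...*...
....*..*...*..
step 5 is ....*..*...*.., still not uniform .

no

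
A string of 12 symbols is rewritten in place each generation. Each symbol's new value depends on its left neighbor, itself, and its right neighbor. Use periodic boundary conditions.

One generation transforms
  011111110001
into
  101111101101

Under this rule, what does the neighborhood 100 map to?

1

At position 8 the neighborhood is 100; the next row has 1 there.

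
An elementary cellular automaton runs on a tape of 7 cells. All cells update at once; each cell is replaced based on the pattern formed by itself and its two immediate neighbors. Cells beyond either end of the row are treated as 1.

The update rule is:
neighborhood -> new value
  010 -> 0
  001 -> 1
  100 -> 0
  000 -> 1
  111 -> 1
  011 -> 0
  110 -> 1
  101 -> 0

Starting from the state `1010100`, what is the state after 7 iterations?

iteration 1: 1000001
iteration 2: 1011110
iteration 3: 1001110
iteration 4: 1010110
iteration 5: 1000010
iteration 6: 1011100
iteration 7: 1001101

1001101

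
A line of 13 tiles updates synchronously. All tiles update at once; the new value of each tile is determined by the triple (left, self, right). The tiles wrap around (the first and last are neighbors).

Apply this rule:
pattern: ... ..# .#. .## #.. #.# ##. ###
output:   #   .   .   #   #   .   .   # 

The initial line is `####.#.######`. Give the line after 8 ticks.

###....######
##.###.######
#..##..######
.#.#.#.######
.......#####.
######.####.#
#####..###..#
####.#.##.#.#

####.#.##.#.#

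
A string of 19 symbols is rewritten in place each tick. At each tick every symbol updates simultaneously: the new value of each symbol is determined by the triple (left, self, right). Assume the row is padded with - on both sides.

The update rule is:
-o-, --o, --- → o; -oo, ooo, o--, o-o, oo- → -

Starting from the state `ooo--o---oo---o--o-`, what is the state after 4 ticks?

tick 1: ----oo-oo---ooo-oo-
tick 2: oooo------oo-------
tick 3: -----ooooo---oooooo
tick 4: ooooo------oo------

ooooo------oo------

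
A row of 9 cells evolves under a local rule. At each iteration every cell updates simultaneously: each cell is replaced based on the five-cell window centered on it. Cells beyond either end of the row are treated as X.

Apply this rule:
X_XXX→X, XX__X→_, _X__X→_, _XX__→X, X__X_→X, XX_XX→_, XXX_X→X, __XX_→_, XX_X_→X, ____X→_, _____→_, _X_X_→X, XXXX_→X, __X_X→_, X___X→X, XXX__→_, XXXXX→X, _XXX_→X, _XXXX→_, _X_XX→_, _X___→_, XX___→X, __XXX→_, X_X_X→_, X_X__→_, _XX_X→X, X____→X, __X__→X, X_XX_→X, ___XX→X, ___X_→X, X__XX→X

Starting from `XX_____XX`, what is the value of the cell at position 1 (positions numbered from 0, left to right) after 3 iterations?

X_XX__X__
X_XX_XX_X
X_XX_XX_X
position 1 holds _

_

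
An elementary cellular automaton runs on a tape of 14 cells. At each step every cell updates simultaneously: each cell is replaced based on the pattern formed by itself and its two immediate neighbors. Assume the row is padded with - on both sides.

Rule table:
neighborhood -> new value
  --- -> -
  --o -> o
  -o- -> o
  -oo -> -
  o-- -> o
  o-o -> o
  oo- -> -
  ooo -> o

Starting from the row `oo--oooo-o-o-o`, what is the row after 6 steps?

--oo-oo-oooooo
-o--o--o-oooo-
ooooooooo-oo-o
-ooooooo-o--oo
o-ooooo-oooo--
oo-ooo-o-oo-o-

oo-ooo-o-oo-o-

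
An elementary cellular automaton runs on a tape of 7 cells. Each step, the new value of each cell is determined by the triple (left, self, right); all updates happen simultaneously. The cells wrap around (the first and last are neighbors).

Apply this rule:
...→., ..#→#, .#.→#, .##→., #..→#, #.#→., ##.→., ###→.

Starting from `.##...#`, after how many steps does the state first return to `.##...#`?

7

...#.##
#.##...
#...#.#
.#.##..
##...#.
..#.##.
.##...#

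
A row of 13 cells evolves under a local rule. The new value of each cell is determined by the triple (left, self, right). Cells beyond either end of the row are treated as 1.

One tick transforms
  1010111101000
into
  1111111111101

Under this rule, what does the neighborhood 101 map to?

At position 1 the neighborhood is 101; the next row has 1 there.

1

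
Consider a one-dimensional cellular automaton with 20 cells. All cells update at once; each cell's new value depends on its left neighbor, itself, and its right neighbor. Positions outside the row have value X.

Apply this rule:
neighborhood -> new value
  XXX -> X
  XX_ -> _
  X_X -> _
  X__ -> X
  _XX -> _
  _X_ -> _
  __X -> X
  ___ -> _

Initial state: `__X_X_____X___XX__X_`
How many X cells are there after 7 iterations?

6

XX___X___X_X_X__XX__
X_X_X_X_X_____XX__XX
_________X___X__XX_X
X_______X_X_X_XX____
_X_____X________X__X
__X___X_X______X_XX_
XX_X_X___X____X_____
count of X: 6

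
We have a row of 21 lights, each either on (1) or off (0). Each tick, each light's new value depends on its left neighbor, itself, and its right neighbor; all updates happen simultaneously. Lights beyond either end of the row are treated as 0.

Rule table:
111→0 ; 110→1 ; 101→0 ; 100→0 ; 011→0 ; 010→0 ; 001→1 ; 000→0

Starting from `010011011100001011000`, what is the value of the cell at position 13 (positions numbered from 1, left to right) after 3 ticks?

tick 1: 100101000100010001000
tick 2: 001000001000100010000
tick 3: 010000010001000100000
position 13 holds 0

0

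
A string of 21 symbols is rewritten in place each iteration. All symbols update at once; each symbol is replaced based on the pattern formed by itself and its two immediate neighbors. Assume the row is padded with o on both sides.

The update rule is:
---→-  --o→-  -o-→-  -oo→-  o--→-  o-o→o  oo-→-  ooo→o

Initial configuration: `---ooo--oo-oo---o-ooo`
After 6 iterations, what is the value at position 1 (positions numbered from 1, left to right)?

-

iteration 1: ----o-----o------o-oo
iteration 2: ------------------o-o
iteration 3: -------------------o-
iteration 4: --------------------o
iteration 5: ---------------------
iteration 6: ---------------------
position 1 holds -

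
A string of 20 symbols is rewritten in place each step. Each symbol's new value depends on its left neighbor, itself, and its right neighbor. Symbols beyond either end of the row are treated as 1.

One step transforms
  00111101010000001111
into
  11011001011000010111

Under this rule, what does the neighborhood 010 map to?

At position 7 the neighborhood is 010; the next row has 1 there.

1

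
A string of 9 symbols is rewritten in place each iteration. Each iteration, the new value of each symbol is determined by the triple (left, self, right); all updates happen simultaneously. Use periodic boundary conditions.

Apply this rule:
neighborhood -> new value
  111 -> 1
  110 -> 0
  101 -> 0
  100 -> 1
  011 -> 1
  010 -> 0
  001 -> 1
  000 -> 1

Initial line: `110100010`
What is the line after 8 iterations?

100011100
011111011
011110010
111101101
111001001
110110111
100100111
011011111

011011111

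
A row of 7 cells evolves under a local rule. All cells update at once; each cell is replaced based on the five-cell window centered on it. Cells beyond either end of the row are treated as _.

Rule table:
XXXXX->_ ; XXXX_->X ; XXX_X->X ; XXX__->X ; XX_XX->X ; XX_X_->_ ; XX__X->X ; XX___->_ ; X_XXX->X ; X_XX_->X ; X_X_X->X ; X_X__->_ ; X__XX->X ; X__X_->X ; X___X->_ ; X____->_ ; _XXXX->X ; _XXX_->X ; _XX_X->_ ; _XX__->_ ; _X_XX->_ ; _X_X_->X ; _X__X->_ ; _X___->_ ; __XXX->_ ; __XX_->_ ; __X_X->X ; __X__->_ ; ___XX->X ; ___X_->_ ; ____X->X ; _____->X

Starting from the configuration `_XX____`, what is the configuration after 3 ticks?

XXX____

X____XX
___XX__
XXX____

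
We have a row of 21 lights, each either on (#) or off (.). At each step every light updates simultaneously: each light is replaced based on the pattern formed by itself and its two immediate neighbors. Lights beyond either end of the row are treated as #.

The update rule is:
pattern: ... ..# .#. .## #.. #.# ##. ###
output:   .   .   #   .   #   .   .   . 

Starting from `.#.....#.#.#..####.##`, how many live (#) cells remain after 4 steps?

.##....#.#.##........
...#...#.#...#.......
#..##..#.##..##......
.#...#.#...#...#.....
count of #: 5

5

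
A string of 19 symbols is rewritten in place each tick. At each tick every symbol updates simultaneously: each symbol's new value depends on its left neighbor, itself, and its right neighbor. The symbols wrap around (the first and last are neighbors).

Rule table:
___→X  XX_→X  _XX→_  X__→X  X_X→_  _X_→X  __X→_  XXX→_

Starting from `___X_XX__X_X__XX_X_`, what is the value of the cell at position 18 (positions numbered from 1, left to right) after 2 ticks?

XX_X__XX_X_XX__X_XX
_X_XX__X_X__XX_X___
position 18 holds _

_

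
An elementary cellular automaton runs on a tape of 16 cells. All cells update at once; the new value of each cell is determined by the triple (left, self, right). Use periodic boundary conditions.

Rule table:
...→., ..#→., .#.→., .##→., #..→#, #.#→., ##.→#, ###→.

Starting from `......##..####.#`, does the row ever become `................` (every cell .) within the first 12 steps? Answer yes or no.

#......##....#..
.#......##....#.
..#......##....#
#..#......##....
.#..#......##...
..#..#......##..
...#..#......##.
....#..#......##
#....#..#......#
##....#..#......
.##....#..#.....
..##....#..#....
step 12 is ..##....#..#...., still not uniform .

no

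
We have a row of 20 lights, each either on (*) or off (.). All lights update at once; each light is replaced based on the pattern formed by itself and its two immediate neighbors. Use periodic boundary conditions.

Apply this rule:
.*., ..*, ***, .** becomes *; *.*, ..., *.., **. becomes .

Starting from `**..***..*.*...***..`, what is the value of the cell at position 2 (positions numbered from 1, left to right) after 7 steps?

*..***..**.*..***..*
..***..**..*.***..**
.***..**..**.**..**.
***..**..**..*..**..
**..**..**..**.**..*
*..**..**..**..*..**
..**..**..**..**.***
position 2 holds .

.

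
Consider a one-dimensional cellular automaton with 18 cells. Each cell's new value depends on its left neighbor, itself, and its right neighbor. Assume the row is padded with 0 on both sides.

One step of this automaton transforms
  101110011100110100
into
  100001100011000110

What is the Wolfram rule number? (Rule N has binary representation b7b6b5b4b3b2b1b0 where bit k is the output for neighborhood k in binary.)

position 3: 111 → 0  (bit 7 = 0)
position 4: 110 → 0  (bit 6 = 0)
position 1: 101 → 0  (bit 5 = 0)
position 5: 100 → 1  (bit 4 = 1)
position 2: 011 → 0  (bit 3 = 0)
position 0: 010 → 1  (bit 2 = 1)
position 6: 001 → 1  (bit 1 = 1)
position 17: 000 → 0  (bit 0 = 0)
bits b7..b0 = 00010110 = 22

22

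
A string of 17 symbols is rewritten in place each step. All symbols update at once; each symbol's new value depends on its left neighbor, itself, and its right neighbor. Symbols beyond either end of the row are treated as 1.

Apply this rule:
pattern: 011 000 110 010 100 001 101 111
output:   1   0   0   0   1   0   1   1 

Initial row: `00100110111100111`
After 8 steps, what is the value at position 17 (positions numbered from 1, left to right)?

10010101111010111
01001011110101111
10100111101011111
01010111010111111
10101110101111111
01011101011111111
10111010111111111
01110101111111111
position 17 holds 1

1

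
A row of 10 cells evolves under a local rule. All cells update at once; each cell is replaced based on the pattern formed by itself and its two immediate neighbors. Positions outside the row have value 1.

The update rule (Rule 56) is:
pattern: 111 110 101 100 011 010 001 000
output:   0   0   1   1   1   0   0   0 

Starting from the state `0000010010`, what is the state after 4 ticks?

1000001001
0100000101
1010000011
0101000010

0101000010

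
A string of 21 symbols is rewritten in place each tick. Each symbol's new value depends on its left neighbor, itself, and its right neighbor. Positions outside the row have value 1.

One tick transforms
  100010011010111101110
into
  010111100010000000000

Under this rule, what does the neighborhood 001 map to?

At position 3 the neighborhood is 001; the next row has 1 there.

1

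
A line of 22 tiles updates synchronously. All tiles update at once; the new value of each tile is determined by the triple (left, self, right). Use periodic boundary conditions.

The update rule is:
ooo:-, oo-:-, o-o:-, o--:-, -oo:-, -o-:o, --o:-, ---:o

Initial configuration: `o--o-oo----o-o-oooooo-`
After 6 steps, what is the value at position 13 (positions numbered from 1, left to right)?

-

step 1: o--o----oo-o-o--------
step 2: o--o-oo----o-o-oooooo-  (repeats step 0; period 2)
step 6: o--o-oo----o-o-oooooo-
position 13 holds -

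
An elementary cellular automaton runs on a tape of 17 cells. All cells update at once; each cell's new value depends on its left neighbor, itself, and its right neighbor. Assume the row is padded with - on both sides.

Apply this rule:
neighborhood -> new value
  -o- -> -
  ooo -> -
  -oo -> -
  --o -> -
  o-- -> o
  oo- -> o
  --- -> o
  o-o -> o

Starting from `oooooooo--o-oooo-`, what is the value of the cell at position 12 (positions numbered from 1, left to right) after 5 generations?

o

-------oo--o---oo
oooooo--oo--oo--o
-----oo--oo--oo--
oooo--oo--oo--ooo
---oo--oo--oo---o
position 12 holds o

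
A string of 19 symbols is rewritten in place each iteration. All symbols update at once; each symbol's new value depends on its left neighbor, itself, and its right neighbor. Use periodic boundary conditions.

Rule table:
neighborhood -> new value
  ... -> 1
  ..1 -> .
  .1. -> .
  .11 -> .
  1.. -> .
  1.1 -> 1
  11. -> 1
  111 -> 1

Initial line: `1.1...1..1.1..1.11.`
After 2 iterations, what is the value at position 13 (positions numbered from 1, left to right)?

1

iteration 1: .1..1.....1....1.11
iteration 2: 1.....111...11..1.1
position 13 holds 1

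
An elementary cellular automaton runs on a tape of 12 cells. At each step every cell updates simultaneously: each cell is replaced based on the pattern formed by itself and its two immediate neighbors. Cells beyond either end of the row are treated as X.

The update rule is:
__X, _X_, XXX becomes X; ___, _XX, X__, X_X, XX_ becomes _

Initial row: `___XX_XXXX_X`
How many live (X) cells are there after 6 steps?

4

__X____XX___
_XX___X____X
_____XX___X_
____X____XX_
___XX___X___
__X____XX__X
count of X: 4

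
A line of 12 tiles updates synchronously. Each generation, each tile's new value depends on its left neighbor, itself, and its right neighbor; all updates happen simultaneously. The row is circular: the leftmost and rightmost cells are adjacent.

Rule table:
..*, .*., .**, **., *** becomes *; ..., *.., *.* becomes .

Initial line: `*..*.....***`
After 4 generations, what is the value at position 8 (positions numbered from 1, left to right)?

generation 1: *.**....****
generation 2: *.**...*****
generation 3: *.**..******
generation 4: *.**.*******
position 8 holds *

*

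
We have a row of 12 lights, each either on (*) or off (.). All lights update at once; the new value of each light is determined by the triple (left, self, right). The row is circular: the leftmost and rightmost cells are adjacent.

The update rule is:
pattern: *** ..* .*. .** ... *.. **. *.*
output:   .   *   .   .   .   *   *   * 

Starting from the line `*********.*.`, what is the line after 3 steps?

.*....*.*.**

step 1: ........**.*
step 2: *......*.**.
step 3: .*....*.*.**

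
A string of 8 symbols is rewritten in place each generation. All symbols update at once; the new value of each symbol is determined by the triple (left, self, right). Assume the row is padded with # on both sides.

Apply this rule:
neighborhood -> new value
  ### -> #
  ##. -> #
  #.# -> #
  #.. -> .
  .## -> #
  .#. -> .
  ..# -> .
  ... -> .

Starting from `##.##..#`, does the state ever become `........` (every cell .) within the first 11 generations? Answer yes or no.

#####..#
#####..#  (fixed point — unchanged through generation 11)
generation 11 is #####..#, still not uniform .

no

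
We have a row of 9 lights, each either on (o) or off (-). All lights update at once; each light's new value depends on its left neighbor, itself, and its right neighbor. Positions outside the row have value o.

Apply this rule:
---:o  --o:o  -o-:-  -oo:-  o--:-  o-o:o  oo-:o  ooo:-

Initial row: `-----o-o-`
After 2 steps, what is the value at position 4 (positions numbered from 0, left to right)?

step 1: -oooo-o-o
step 2: o---oo-o-
position 4 holds o

o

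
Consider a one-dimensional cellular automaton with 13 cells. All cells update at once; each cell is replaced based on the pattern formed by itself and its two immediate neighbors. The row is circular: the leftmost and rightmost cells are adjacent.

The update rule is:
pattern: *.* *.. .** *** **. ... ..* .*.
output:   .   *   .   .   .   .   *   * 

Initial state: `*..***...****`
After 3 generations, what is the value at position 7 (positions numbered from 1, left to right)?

.**...*.*....
*..*.**.**...
****......*.*
position 7 holds .

.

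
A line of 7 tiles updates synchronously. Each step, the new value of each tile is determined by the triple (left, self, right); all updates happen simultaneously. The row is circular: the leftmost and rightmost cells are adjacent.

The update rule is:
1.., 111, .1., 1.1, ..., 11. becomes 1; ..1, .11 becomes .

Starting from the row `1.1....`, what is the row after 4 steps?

11.1111

111111.
.111111
1.11111
11.1111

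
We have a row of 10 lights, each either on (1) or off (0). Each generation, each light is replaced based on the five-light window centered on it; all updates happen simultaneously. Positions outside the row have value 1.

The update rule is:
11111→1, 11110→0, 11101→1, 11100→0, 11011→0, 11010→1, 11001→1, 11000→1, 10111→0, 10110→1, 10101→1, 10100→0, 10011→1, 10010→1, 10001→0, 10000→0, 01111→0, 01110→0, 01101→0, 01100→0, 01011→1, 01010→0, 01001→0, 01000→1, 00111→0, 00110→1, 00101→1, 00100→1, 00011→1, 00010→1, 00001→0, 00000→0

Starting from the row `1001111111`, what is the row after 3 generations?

0110011111
0101100111
1111011001

1111011001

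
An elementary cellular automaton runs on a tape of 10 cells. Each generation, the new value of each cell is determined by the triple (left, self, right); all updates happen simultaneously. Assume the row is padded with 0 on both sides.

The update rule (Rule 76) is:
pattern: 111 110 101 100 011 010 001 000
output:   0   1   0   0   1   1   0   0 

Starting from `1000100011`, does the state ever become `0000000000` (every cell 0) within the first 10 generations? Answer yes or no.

1000100011  (fixed point — unchanged through generation 10)
generation 10 is 1000100011, still not uniform 0

no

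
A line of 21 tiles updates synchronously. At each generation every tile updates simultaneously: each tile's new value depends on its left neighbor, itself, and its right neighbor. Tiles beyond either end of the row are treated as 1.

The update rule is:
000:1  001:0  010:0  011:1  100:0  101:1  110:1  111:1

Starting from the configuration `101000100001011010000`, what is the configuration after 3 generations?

110010001100111100110
110000101100111100111
110110011100111100111

110110011100111100111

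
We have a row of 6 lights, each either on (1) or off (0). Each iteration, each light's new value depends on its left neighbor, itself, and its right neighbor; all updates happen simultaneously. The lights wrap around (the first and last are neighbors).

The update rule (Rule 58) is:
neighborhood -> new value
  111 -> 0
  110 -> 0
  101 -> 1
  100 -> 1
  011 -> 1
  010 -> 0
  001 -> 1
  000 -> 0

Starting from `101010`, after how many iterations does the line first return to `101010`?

iteration 1: 010101
iteration 2: 101010

2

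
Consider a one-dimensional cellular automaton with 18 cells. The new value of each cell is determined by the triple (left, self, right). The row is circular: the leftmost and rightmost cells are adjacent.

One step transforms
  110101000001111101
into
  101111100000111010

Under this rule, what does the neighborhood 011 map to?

At position 11 the neighborhood is 011; the next row has 0 there.

0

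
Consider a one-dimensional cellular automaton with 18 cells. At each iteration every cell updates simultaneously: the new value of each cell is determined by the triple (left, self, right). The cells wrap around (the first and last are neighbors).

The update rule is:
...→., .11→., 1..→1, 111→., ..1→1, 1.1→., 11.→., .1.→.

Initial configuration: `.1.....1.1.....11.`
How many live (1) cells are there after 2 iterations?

iteration 1: 1.1...1...1...1..1
iteration 2: ...1.1.1.1.1.1.11.
count of 1: 8

8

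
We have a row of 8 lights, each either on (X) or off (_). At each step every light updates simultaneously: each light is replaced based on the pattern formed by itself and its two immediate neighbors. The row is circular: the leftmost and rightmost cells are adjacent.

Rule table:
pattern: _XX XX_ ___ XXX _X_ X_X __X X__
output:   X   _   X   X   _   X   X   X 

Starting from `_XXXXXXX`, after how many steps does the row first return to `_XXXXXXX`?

8

XXXXXXX_
XXXXXX_X
XXXXX_XX
XXXX_XXX
XXX_XXXX
XX_XXXXX
X_XXXXXX
_XXXXXXX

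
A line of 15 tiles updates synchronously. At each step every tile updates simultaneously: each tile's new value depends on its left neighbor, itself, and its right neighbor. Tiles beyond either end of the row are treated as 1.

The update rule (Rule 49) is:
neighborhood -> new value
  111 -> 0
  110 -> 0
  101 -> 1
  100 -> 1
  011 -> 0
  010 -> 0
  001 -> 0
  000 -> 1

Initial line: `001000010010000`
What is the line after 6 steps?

010010010000100

100111001001110
010000100100001
101110010011100
010001001000010
101100100111001
010010010000100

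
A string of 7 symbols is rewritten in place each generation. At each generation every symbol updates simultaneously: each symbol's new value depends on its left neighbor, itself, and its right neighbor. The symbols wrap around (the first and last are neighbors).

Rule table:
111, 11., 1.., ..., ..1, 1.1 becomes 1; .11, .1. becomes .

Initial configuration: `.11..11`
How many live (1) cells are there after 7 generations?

5

1.111.1
11.111.
.11.111
1.11.11
11.11.1
111.11.
.111.11
count of 1: 5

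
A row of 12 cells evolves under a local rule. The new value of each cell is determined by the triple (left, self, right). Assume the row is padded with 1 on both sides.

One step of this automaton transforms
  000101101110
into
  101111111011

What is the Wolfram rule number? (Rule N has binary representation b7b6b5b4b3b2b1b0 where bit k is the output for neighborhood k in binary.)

126

position 9: 111 → 0  (bit 7 = 0)
position 6: 110 → 1  (bit 6 = 1)
position 4: 101 → 1  (bit 5 = 1)
position 0: 100 → 1  (bit 4 = 1)
position 5: 011 → 1  (bit 3 = 1)
position 3: 010 → 1  (bit 2 = 1)
position 2: 001 → 1  (bit 1 = 1)
position 1: 000 → 0  (bit 0 = 0)
bits b7..b0 = 01111110 = 126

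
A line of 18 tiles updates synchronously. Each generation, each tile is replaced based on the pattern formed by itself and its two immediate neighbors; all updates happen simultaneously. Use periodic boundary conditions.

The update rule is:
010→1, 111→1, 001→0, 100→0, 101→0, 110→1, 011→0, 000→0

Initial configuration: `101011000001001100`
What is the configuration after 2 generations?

101001000001000100
101001000001000100

101001000001000100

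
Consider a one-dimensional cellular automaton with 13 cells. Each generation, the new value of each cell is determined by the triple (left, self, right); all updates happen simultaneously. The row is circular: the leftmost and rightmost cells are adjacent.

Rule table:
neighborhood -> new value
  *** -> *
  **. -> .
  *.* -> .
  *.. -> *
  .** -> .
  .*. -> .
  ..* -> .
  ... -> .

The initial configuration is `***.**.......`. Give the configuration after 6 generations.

......*....*.

.*....*......
..*....*.....
...*....*....
....*....*...
.....*....*..
......*....*.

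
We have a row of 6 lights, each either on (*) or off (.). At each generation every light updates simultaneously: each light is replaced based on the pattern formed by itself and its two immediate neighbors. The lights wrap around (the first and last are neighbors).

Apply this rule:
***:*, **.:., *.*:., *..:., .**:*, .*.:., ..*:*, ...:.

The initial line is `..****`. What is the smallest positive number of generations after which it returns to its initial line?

6

.****.
****..
***..*
**..**
*..***
..****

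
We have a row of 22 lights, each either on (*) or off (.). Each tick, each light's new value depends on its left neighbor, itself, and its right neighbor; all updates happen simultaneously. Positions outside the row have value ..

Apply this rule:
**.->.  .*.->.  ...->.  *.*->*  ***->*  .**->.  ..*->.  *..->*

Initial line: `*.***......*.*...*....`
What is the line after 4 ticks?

.*.*.*......*.*...*...
..*.*.*......*.*...*..
...*.*.*......*.*...*.
....*.*.*......*.*...*

....*.*.*......*.*...*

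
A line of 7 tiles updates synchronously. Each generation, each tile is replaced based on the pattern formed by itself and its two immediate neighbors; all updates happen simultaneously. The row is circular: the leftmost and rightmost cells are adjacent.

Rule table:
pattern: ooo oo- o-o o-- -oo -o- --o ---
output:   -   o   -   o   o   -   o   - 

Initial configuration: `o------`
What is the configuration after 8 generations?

-o----o

-o----o
--o--o-
-o-oo-o
---oo--
--oooo-
-oo--oo
-oooooo
-o----o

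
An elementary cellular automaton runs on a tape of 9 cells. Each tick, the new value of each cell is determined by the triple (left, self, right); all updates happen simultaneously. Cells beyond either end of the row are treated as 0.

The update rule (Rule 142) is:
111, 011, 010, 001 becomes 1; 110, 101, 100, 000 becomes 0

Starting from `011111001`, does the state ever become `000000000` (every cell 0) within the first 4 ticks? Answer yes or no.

no

tick 1: 111110011
tick 2: 111100110
tick 3: 111001100
tick 4: 110011000
tick 4 is 110011000, still not uniform 0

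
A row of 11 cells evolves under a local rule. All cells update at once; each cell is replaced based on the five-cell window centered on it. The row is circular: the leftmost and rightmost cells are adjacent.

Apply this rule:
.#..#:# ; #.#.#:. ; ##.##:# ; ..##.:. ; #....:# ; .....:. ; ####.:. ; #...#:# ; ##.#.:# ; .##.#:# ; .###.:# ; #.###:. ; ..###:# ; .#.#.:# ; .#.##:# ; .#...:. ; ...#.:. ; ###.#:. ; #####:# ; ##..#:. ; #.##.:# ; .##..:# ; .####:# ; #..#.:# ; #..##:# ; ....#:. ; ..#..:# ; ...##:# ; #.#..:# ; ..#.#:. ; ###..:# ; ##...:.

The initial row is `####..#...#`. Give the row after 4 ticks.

#.#.######.

##.#.##.###
..#.####.##
.#.#.#..###
#.#.######.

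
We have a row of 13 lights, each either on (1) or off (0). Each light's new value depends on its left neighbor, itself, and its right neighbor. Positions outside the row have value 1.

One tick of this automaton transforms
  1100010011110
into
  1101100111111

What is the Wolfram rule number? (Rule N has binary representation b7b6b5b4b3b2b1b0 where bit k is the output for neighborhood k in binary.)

235

position 0: 111 → 1  (bit 7 = 1)
position 1: 110 → 1  (bit 6 = 1)
position 12: 101 → 1  (bit 5 = 1)
position 2: 100 → 0  (bit 4 = 0)
position 8: 011 → 1  (bit 3 = 1)
position 5: 010 → 0  (bit 2 = 0)
position 4: 001 → 1  (bit 1 = 1)
position 3: 000 → 1  (bit 0 = 1)
bits b7..b0 = 11101011 = 235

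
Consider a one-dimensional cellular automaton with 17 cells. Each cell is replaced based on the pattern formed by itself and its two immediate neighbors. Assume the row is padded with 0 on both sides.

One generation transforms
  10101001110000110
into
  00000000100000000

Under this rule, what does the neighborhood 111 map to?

1

At position 8 the neighborhood is 111; the next row has 1 there.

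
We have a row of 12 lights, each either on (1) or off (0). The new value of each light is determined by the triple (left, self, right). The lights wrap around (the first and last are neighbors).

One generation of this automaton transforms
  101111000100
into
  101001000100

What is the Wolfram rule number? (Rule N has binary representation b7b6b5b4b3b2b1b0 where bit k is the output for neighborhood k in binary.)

76

position 3: 111 → 0  (bit 7 = 0)
position 5: 110 → 1  (bit 6 = 1)
position 1: 101 → 0  (bit 5 = 0)
position 6: 100 → 0  (bit 4 = 0)
position 2: 011 → 1  (bit 3 = 1)
position 0: 010 → 1  (bit 2 = 1)
position 8: 001 → 0  (bit 1 = 0)
position 7: 000 → 0  (bit 0 = 0)
bits b7..b0 = 01001100 = 76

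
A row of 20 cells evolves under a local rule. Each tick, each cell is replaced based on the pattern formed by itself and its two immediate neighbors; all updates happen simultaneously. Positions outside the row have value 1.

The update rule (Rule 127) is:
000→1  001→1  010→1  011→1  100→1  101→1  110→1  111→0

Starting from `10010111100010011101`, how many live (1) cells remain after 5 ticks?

11111100111111110111
00000111100000011100
11111100111111110111  (repeats tick 1; period 2)
tick 5: 11111100111111110111
count of 1: 17

17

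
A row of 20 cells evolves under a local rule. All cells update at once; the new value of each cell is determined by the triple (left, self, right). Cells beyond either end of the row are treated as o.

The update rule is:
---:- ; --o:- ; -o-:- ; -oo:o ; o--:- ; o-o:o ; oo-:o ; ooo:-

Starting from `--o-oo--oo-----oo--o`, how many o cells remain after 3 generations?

---ooo--oo-----oo--o
---o-o--oo-----oo--o
----o---oo-----oo--o
count of o: 6

6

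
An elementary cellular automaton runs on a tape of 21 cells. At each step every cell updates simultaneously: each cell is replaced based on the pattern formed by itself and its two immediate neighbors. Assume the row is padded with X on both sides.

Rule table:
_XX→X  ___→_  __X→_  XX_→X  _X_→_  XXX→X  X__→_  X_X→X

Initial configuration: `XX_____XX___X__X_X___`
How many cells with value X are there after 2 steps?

XX_____XX_______X____
XX_____XX____________
count of X: 4

4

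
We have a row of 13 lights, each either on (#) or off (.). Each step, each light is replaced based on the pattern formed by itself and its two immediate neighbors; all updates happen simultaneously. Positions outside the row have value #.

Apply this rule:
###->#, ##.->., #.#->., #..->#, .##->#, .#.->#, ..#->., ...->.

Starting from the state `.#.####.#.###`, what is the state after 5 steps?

step 1: .#.###..#.###
step 2: .#.##.#.#.###
step 3: .#.#..#.#.###
step 4: .#.##.#.#.###  (repeats step 2; period 2)
step 5: .#.#..#.#.###

.#.#..#.#.###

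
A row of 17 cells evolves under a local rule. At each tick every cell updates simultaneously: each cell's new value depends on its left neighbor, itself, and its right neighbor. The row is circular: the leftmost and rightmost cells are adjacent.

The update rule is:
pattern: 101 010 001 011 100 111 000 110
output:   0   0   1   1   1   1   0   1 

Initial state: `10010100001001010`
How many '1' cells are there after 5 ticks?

15

01100010010110000
11110101100111000
11110001111111101
11111011111111101
11111011111111101
count of 1: 15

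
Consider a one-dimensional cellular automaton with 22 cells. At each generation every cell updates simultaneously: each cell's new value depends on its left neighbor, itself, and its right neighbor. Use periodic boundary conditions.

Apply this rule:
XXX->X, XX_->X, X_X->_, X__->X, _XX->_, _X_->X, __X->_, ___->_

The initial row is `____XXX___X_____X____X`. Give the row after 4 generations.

__XX____XXX__XX____XX_

X____XXX__XX____XX___X
XX____XXX__XX____XX___
_XX____XXX__XX____XX__
__XX____XXX__XX____XX_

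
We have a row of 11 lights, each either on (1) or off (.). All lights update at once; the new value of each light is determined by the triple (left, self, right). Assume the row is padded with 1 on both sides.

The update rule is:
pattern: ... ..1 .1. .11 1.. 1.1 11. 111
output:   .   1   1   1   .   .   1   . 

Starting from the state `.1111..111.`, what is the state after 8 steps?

.1.11.11.1.

step 1: .1..1.11.1.
step 2: .1.11.11.1.
step 3: .1.11.11.1.  (fixed point — unchanged through step 8)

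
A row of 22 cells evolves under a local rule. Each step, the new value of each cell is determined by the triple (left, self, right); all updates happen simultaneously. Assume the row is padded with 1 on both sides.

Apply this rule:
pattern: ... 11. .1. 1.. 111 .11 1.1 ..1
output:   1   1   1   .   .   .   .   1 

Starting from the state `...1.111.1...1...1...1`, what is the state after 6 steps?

...1.111.1...1...1..1.

step 1: .111...1.1.111.111.11.
step 2: ...1.111.1...1...1..1.
step 3: .111...1.1.111.111.11.  (repeats step 1; period 2)
step 6: ...1.111.1...1...1..1.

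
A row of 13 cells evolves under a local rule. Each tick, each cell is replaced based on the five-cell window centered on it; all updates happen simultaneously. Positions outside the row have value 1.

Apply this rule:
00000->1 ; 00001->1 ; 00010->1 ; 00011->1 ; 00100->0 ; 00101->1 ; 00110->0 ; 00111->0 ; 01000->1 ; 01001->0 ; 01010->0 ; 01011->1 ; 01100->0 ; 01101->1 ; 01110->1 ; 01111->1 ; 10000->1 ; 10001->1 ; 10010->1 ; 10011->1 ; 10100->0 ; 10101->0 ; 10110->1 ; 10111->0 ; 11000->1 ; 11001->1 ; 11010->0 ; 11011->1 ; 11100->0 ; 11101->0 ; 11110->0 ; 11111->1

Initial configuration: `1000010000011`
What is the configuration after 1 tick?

0111101111101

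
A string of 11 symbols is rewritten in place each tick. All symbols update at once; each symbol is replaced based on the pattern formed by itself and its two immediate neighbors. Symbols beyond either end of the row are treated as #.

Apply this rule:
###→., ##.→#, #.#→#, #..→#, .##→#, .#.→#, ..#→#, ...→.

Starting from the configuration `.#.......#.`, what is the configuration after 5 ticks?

#..##.##..#

tick 1: ###.....###
tick 2: ..##...##..
tick 3: #####.#####
tick 4: ....###....
tick 5: #..##.##..#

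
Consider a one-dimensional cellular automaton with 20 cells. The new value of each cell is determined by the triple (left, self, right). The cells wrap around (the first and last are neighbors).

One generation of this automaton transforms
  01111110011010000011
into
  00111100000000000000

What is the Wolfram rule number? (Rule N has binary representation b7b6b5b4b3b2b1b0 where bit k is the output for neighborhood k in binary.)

128

position 2: 111 → 1  (bit 7 = 1)
position 6: 110 → 0  (bit 6 = 0)
position 0: 101 → 0  (bit 5 = 0)
position 7: 100 → 0  (bit 4 = 0)
position 1: 011 → 0  (bit 3 = 0)
position 12: 010 → 0  (bit 2 = 0)
position 8: 001 → 0  (bit 1 = 0)
position 14: 000 → 0  (bit 0 = 0)
bits b7..b0 = 10000000 = 128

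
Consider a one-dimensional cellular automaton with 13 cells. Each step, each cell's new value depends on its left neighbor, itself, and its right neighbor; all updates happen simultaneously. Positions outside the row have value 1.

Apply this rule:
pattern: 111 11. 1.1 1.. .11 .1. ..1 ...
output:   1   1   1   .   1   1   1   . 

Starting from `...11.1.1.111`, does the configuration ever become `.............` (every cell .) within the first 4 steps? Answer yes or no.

..11111111111
.111111111111
1111111111111
1111111111111
step 4 is 1111111111111, still not uniform .

no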